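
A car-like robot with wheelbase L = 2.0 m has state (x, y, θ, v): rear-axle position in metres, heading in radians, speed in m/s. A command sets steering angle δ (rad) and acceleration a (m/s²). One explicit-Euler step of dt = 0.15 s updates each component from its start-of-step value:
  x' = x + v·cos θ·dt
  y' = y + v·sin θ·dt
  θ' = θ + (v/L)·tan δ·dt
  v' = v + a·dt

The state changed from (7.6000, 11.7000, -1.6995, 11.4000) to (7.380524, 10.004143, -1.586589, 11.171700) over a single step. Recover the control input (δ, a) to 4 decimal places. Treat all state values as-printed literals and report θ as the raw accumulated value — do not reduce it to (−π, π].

δ = 0.1313, a = -1.5220

a = (v'−v)/dt = (-0.228300)/0.15 = -1.5220
Δθ = θ'−θ = 0.112911;  (v·dt/L) = 11.4000·0.15/2.0 = 0.855000
tan δ = Δθ·L/(v·dt) = 0.132060  →  δ = 0.1313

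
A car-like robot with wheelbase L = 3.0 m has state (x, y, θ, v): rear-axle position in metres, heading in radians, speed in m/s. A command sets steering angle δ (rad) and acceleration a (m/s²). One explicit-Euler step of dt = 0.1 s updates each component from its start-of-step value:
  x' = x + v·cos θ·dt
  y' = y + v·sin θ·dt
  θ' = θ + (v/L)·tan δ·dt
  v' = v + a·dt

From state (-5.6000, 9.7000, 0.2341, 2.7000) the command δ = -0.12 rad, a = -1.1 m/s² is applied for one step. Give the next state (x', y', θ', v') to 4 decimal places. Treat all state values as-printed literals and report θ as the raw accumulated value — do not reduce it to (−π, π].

x' = -5.6000 + 2.7000·cos(0.2341)·0.1 = -5.3374
y' = 9.7000 + 2.7000·sin(0.2341)·0.1 = 9.7626
θ' = 0.2341 + (2.7000/3.0)·tan(-0.12)·0.1 = 0.2232
v' = 2.7000 − 1.1000·0.1 = 2.5900

(-5.3374, 9.7626, 0.2232, 2.5900)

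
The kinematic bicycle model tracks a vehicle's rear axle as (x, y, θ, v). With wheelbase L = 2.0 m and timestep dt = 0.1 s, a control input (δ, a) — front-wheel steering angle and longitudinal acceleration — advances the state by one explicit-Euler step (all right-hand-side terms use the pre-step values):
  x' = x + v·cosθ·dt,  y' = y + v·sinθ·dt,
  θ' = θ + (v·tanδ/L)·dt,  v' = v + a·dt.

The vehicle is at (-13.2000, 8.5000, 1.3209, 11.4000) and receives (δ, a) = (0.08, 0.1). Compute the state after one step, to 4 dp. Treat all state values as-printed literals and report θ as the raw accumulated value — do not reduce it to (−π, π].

(-12.9181, 9.6046, 1.3666, 11.4100)

x' = -13.2000 + 11.4000·cos(1.3209)·0.1 = -12.9181
y' = 8.5000 + 11.4000·sin(1.3209)·0.1 = 9.6046
θ' = 1.3209 + (11.4000/2.0)·tan(0.08)·0.1 = 1.3666
v' = 11.4000 + 0.1000·0.1 = 11.4100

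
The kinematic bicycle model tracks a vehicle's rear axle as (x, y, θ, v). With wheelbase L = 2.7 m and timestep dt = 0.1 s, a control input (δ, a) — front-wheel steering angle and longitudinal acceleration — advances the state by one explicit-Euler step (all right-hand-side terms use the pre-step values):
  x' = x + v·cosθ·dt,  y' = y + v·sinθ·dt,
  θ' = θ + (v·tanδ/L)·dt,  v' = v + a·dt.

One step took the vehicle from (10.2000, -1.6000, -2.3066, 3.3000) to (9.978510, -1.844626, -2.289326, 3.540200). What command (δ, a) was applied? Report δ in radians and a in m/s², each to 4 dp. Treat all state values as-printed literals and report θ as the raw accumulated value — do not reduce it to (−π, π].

a = (v'−v)/dt = (0.240200)/0.1 = 2.4020
Δθ = θ'−θ = 0.017274;  (v·dt/L) = 3.3000·0.1/2.7 = 0.122222
tan δ = Δθ·L/(v·dt) = 0.141333  →  δ = 0.1404

δ = 0.1404, a = 2.4020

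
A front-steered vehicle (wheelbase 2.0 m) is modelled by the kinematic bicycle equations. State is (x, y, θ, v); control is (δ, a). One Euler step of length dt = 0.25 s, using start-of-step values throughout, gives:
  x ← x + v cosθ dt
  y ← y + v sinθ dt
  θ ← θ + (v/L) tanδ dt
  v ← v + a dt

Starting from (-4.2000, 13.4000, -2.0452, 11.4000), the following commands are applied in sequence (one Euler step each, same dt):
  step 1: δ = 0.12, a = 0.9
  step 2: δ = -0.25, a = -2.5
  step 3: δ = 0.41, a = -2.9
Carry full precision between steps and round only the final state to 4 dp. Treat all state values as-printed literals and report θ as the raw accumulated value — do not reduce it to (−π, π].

after step 1 (δ=0.12, a=0.9): (-5.501903, 10.864739, -1.873374, 11.625000)
after step 2 (δ=-0.25, a=-2.5): (-6.367914, 8.090516, -2.244418, 11.000000)
after step 3 (δ=0.41, a=-2.9): (-8.083421, 5.941205, -1.646800, 10.275000)

(-8.0834, 5.9412, -1.6468, 10.2750)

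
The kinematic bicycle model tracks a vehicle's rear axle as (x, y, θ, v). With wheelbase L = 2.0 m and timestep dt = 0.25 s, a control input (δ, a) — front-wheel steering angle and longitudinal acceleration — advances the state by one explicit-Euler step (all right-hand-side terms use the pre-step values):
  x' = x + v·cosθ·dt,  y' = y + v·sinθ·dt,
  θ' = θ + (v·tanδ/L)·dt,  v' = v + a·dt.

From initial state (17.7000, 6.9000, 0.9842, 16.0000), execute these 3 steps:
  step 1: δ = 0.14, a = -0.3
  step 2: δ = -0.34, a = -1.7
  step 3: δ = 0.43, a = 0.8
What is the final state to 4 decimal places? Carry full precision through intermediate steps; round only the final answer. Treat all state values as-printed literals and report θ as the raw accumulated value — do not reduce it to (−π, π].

after step 1 (δ=0.14, a=-0.3): (19.914118, 10.231318, 1.266044, 15.925000)
after step 2 (δ=-0.34, a=-1.7): (21.108721, 14.029117, 0.561886, 15.500000)
after step 3 (δ=0.43, a=0.8): (24.387946, 16.093653, 1.450465, 15.700000)

(24.3879, 16.0937, 1.4505, 15.7000)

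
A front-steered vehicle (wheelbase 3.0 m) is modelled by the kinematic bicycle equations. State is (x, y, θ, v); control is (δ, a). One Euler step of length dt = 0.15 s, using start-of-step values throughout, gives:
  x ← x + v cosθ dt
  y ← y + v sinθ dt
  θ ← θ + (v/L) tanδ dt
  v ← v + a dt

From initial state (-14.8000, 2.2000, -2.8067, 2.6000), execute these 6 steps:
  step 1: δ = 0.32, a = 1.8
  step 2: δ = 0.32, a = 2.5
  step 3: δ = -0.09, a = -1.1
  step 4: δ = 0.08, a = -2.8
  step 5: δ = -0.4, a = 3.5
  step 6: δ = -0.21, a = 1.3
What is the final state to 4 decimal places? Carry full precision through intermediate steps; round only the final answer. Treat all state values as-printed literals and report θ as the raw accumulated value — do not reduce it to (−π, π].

(-17.2451, 1.1922, -2.8085, 3.3800)

after step 1 (δ=0.32, a=1.8): (-15.168334, 2.071820, -2.763619, 2.870000)
after step 2 (δ=0.32, a=2.5): (-15.568447, 1.912949, -2.716065, 3.245000)
after step 3 (δ=-0.09, a=-1.1): (-16.011789, 1.712018, -2.730707, 3.080000)
after step 4 (δ=0.08, a=-2.8): (-16.435335, 1.527485, -2.718361, 2.660000)
after step 5 (δ=-0.4, a=3.5): (-16.799130, 1.363612, -2.774592, 3.185000)
after step 6 (δ=-0.21, a=1.3): (-17.245066, 1.192187, -2.808535, 3.380000)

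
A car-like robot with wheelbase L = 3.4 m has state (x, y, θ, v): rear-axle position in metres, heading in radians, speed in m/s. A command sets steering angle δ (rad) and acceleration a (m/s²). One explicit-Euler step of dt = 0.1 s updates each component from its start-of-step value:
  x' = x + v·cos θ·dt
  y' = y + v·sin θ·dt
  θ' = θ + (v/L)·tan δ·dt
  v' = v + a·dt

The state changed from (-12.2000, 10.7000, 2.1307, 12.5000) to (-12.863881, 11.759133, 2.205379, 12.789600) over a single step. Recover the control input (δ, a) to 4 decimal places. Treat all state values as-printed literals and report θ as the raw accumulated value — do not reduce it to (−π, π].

a = (v'−v)/dt = (0.289600)/0.1 = 2.8960
Δθ = θ'−θ = 0.074679;  (v·dt/L) = 12.5000·0.1/3.4 = 0.367647
tan δ = Δθ·L/(v·dt) = 0.203127  →  δ = 0.2004

δ = 0.2004, a = 2.8960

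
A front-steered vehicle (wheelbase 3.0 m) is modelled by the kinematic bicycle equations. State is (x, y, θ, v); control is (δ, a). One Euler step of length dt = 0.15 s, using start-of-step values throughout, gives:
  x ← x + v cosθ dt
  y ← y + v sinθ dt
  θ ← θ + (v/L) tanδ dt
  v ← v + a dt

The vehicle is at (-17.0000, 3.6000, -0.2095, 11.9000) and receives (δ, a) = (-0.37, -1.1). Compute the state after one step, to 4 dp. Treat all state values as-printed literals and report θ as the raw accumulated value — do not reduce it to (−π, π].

(-15.2540, 3.2288, -0.4403, 11.7350)

x' = -17.0000 + 11.9000·cos(-0.2095)·0.15 = -15.2540
y' = 3.6000 + 11.9000·sin(-0.2095)·0.15 = 3.2288
θ' = -0.2095 + (11.9000/3.0)·tan(-0.37)·0.15 = -0.4403
v' = 11.9000 − 1.1000·0.15 = 11.7350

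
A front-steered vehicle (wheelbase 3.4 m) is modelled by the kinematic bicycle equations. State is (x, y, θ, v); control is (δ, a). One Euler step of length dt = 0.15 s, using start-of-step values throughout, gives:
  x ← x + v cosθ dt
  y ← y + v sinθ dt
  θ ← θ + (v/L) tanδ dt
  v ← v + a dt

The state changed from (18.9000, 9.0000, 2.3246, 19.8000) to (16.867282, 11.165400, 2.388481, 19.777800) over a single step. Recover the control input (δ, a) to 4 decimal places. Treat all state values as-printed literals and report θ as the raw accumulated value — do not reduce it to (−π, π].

a = (v'−v)/dt = (-0.022200)/0.15 = -0.1480
Δθ = θ'−θ = 0.063881;  (v·dt/L) = 19.8000·0.15/3.4 = 0.873529
tan δ = Δθ·L/(v·dt) = 0.073130  →  δ = 0.0730

δ = 0.0730, a = -0.1480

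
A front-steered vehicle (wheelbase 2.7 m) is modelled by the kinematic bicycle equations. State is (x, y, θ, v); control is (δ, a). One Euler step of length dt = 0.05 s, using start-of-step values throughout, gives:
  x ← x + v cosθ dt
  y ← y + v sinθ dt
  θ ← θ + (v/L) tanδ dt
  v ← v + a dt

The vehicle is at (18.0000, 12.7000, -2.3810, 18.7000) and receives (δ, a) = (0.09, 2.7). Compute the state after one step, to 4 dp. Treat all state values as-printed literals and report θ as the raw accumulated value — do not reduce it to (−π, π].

x' = 18.0000 + 18.7000·cos(-2.3810)·0.05 = 17.3227
y' = 12.7000 + 18.7000·sin(-2.3810)·0.05 = 12.0555
θ' = -2.3810 + (18.7000/2.7)·tan(0.09)·0.05 = -2.3497
v' = 18.7000 + 2.7000·0.05 = 18.8350

(17.3227, 12.0555, -2.3497, 18.8350)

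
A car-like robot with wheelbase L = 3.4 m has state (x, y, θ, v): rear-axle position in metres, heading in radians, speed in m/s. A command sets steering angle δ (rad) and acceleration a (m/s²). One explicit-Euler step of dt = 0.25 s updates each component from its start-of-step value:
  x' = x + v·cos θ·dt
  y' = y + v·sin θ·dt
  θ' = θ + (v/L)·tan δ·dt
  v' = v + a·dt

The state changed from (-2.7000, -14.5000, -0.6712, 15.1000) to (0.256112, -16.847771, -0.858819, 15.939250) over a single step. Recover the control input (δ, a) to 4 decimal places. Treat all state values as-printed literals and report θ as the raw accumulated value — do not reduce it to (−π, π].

a = (v'−v)/dt = (0.839250)/0.25 = 3.3570
Δθ = θ'−θ = -0.187619;  (v·dt/L) = 15.1000·0.25/3.4 = 1.110294
tan δ = Δθ·L/(v·dt) = -0.168981  →  δ = -0.1674

δ = -0.1674, a = 3.3570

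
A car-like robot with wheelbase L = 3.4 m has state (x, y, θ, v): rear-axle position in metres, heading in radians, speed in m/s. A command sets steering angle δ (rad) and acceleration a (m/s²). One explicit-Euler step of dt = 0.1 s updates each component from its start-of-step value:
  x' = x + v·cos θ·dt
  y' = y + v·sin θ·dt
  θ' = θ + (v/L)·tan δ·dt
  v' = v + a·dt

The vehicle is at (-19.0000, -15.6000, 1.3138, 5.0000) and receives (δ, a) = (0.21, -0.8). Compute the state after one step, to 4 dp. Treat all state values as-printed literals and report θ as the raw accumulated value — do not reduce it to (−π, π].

x' = -19.0000 + 5.0000·cos(1.3138)·0.1 = -18.8729
y' = -15.6000 + 5.0000·sin(1.3138)·0.1 = -15.1164
θ' = 1.3138 + (5.0000/3.4)·tan(0.21)·0.1 = 1.3451
v' = 5.0000 − 0.8000·0.1 = 4.9200

(-18.8729, -15.1164, 1.3451, 4.9200)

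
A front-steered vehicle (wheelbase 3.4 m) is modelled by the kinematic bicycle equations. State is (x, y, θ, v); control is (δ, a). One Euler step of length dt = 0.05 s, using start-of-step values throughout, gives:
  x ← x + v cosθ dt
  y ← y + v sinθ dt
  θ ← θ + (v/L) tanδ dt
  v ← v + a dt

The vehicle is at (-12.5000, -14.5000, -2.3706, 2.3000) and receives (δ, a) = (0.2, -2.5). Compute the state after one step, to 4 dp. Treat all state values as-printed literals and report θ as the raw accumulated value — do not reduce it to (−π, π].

x' = -12.5000 + 2.3000·cos(-2.3706)·0.05 = -12.5825
y' = -14.5000 + 2.3000·sin(-2.3706)·0.05 = -14.5801
θ' = -2.3706 + (2.3000/3.4)·tan(0.2)·0.05 = -2.3637
v' = 2.3000 − 2.5000·0.05 = 2.1750

(-12.5825, -14.5801, -2.3637, 2.1750)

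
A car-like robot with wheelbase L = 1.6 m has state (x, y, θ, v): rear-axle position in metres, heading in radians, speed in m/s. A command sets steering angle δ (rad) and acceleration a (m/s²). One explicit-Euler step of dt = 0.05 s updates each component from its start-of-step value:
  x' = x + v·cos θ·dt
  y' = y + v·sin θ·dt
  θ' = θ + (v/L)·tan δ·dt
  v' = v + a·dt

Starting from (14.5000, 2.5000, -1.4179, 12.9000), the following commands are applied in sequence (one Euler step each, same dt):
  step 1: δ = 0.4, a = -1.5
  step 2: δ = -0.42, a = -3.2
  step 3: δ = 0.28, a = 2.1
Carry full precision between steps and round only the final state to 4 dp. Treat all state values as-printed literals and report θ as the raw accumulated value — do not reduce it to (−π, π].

(14.8931, 0.6278, -1.3126, 12.7700)

after step 1 (δ=0.4, a=-1.5): (14.598234, 1.862524, -1.247461, 12.825000)
after step 2 (δ=-0.42, a=-3.2): (14.801979, 1.254503, -1.426439, 12.665000)
after step 3 (δ=0.28, a=2.1): (14.893076, 0.627840, -1.312631, 12.770000)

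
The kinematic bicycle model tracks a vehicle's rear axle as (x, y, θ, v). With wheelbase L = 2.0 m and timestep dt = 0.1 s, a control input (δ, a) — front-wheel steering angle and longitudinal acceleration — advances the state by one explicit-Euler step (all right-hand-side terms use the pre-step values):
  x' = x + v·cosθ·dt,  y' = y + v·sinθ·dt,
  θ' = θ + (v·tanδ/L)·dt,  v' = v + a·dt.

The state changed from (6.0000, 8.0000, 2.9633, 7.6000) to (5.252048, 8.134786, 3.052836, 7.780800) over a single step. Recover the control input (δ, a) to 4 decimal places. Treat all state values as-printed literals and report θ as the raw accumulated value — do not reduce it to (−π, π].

a = (v'−v)/dt = (0.180800)/0.1 = 1.8080
Δθ = θ'−θ = 0.089536;  (v·dt/L) = 7.6000·0.1/2.0 = 0.380000
tan δ = Δθ·L/(v·dt) = 0.235621  →  δ = 0.2314

δ = 0.2314, a = 1.8080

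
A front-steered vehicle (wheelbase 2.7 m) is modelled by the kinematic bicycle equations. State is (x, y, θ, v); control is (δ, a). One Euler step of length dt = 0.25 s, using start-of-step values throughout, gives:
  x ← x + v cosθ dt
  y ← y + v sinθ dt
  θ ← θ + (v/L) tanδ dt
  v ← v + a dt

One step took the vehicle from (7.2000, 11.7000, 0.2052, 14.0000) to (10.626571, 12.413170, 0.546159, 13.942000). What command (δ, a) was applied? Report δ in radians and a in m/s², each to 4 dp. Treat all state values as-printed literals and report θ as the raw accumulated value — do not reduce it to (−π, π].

δ = 0.2572, a = -0.2320

a = (v'−v)/dt = (-0.058000)/0.25 = -0.2320
Δθ = θ'−θ = 0.340959;  (v·dt/L) = 14.0000·0.25/2.7 = 1.296296
tan δ = Δθ·L/(v·dt) = 0.263026  →  δ = 0.2572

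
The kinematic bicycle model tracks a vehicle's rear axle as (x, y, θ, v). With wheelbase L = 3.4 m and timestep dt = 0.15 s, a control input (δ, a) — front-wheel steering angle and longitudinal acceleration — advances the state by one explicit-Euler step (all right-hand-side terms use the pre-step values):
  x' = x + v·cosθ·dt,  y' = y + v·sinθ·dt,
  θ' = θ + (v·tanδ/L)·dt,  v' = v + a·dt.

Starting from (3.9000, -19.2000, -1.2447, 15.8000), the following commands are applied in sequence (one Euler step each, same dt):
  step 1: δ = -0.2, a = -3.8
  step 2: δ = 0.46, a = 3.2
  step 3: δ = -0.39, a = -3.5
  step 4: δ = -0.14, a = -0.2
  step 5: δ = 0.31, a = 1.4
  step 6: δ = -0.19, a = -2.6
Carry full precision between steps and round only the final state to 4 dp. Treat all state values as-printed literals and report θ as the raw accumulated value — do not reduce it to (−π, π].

after step 1 (δ=-0.2, a=-3.8): (4.659224, -21.445101, -1.386001, 15.230000)
after step 2 (δ=0.46, a=3.2): (5.078990, -23.690705, -1.053103, 15.710000)
after step 3 (δ=-0.39, a=-3.5): (6.245168, -25.738416, -1.338000, 15.185000)
after step 4 (δ=-0.14, a=-0.2): (6.770643, -27.954724, -1.432408, 15.155000)
after step 5 (δ=0.31, a=1.4): (7.084232, -30.206241, -1.218236, 15.365000)
after step 6 (δ=-0.19, a=-2.6): (7.880067, -32.369230, -1.348603, 14.975000)

(7.8801, -32.3692, -1.3486, 14.9750)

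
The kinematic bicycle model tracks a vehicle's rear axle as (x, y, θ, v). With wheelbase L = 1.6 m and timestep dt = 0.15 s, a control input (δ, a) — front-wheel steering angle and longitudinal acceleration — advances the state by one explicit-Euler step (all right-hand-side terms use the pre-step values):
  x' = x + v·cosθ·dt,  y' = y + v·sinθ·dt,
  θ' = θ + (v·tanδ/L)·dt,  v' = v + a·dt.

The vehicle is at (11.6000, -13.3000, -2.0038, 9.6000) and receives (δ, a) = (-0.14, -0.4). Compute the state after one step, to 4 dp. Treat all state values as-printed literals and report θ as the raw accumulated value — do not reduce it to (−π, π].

x' = 11.6000 + 9.6000·cos(-2.0038)·0.15 = 10.9958
y' = -13.3000 + 9.6000·sin(-2.0038)·0.15 = -14.6071
θ' = -2.0038 + (9.6000/1.6)·tan(-0.14)·0.15 = -2.1306
v' = 9.6000 − 0.4000·0.15 = 9.5400

(10.9958, -14.6071, -2.1306, 9.5400)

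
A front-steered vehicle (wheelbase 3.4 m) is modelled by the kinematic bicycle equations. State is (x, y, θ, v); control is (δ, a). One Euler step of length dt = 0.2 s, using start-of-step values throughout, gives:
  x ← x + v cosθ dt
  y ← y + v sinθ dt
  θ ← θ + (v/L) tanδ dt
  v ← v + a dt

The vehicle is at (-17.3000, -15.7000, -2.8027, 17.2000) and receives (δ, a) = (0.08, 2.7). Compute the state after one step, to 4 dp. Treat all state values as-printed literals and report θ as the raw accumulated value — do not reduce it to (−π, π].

(-20.5443, -16.8436, -2.7216, 17.7400)

x' = -17.3000 + 17.2000·cos(-2.8027)·0.2 = -20.5443
y' = -15.7000 + 17.2000·sin(-2.8027)·0.2 = -16.8436
θ' = -2.8027 + (17.2000/3.4)·tan(0.08)·0.2 = -2.7216
v' = 17.2000 + 2.7000·0.2 = 17.7400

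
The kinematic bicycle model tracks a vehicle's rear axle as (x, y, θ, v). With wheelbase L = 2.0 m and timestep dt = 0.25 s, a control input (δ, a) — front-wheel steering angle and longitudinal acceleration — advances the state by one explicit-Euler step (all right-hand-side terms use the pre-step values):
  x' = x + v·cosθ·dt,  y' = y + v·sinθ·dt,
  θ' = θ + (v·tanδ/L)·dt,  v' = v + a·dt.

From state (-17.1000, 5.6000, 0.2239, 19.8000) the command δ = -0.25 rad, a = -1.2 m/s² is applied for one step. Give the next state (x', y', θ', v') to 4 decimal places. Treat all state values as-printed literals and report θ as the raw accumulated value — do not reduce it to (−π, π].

(-12.2736, 6.6991, -0.4081, 19.5000)

x' = -17.1000 + 19.8000·cos(0.2239)·0.25 = -12.2736
y' = 5.6000 + 19.8000·sin(0.2239)·0.25 = 6.6991
θ' = 0.2239 + (19.8000/2.0)·tan(-0.25)·0.25 = -0.4081
v' = 19.8000 − 1.2000·0.25 = 19.5000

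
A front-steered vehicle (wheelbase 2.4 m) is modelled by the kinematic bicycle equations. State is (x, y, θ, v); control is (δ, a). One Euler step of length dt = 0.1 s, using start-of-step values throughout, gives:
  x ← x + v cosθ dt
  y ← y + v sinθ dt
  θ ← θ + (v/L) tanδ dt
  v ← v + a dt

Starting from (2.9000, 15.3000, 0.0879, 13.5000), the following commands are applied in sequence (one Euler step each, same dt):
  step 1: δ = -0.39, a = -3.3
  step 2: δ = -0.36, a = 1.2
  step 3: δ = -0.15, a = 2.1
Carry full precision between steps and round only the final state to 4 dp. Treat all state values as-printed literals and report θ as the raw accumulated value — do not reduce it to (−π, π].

(6.7968, 14.7749, -0.4336, 13.5000)

after step 1 (δ=-0.39, a=-3.3): (4.244788, 15.418512, -0.143318, 13.170000)
after step 2 (δ=-0.36, a=1.2): (5.548285, 15.230407, -0.349869, 13.290000)
after step 3 (δ=-0.15, a=2.1): (6.796771, 14.774859, -0.433561, 13.500000)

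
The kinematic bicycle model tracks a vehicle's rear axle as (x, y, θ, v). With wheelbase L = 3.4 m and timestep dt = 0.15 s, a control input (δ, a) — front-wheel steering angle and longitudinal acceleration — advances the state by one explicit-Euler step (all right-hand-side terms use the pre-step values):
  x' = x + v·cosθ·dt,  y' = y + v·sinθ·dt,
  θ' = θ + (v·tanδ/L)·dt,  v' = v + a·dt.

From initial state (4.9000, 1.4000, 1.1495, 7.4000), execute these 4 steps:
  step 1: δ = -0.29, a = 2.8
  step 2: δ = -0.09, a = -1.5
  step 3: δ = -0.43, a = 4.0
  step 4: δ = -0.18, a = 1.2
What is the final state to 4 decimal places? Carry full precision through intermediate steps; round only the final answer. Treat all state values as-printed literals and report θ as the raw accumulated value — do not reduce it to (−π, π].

(7.3260, 5.3403, 0.8015, 8.3750)

after step 1 (δ=-0.29, a=2.8): (5.353928, 2.412941, 1.052077, 7.820000)
after step 2 (δ=-0.09, a=-1.5): (5.935464, 3.431639, 1.020943, 7.595000)
after step 3 (δ=-0.43, a=4.0): (6.530793, 4.402964, 0.867271, 8.195000)
after step 4 (δ=-0.18, a=1.2): (7.326007, 5.340349, 0.801481, 8.375000)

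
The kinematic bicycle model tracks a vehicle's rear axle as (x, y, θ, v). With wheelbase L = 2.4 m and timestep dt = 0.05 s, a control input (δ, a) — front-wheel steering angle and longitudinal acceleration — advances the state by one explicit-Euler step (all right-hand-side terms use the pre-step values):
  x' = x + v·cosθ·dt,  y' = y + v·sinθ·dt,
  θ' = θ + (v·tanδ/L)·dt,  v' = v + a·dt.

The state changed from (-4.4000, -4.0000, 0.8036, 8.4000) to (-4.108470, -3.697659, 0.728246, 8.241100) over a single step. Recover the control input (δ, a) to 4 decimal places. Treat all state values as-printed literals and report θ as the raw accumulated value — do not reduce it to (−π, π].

δ = -0.4066, a = -3.1780

a = (v'−v)/dt = (-0.158900)/0.05 = -3.1780
Δθ = θ'−θ = -0.075354;  (v·dt/L) = 8.4000·0.05/2.4 = 0.175000
tan δ = Δθ·L/(v·dt) = -0.430594  →  δ = -0.4066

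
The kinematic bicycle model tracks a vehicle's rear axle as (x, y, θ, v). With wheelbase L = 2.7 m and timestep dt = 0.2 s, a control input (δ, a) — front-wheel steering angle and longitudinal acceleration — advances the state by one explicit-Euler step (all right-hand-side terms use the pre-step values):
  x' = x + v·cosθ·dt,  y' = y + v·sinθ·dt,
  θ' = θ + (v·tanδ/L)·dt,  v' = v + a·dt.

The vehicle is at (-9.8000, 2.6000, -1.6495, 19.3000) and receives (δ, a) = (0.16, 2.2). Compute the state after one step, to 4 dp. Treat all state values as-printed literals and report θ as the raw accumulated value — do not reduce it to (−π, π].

x' = -9.8000 + 19.3000·cos(-1.6495)·0.2 = -10.1035
y' = 2.6000 + 19.3000·sin(-1.6495)·0.2 = -1.2481
θ' = -1.6495 + (19.3000/2.7)·tan(0.16)·0.2 = -1.4188
v' = 19.3000 + 2.2000·0.2 = 19.7400

(-10.1035, -1.2481, -1.4188, 19.7400)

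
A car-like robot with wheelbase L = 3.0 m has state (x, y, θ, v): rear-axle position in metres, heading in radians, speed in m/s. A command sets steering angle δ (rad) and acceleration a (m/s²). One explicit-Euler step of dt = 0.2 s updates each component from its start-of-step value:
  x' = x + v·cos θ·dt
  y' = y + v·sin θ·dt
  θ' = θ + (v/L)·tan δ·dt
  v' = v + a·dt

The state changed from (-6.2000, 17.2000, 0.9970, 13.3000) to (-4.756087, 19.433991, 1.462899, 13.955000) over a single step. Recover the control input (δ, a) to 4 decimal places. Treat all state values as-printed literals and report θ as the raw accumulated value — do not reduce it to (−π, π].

a = (v'−v)/dt = (0.655000)/0.2 = 3.2750
Δθ = θ'−θ = 0.465899;  (v·dt/L) = 13.3000·0.2/3.0 = 0.886667
tan δ = Δθ·L/(v·dt) = 0.525450  →  δ = 0.4838

δ = 0.4838, a = 3.2750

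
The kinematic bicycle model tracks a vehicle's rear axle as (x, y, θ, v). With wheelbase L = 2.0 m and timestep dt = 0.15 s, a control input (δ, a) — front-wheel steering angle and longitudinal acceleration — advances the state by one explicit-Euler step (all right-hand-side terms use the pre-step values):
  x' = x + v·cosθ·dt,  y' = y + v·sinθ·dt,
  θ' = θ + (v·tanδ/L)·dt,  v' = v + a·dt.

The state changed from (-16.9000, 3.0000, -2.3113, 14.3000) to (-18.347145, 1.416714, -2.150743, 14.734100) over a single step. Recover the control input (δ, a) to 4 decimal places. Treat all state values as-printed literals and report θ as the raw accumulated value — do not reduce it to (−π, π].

a = (v'−v)/dt = (0.434100)/0.15 = 2.8940
Δθ = θ'−θ = 0.160557;  (v·dt/L) = 14.3000·0.15/2.0 = 1.072500
tan δ = Δθ·L/(v·dt) = 0.149703  →  δ = 0.1486

δ = 0.1486, a = 2.8940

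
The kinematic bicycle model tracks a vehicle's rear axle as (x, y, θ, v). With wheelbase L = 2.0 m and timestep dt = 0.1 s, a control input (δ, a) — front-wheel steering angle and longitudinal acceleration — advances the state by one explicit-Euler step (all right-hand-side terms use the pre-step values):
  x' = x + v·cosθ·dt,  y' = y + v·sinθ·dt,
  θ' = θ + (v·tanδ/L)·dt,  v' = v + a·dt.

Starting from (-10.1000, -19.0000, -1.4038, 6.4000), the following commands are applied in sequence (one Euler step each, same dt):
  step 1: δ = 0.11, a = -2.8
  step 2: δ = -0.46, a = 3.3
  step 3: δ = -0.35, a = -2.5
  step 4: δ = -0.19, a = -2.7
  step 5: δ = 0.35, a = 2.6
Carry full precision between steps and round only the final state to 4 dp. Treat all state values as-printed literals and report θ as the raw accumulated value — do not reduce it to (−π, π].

(-9.9543, -22.0816, -1.5892, 6.1900)

after step 1 (δ=0.11, a=-2.8): (-9.993618, -19.631097, -1.368457, 6.120000)
after step 2 (δ=-0.46, a=3.3): (-9.870630, -20.230611, -1.520065, 6.450000)
after step 3 (δ=-0.35, a=-2.5): (-9.837922, -20.874782, -1.637786, 6.200000)
after step 4 (δ=-0.19, a=-2.7): (-9.879425, -21.493391, -1.697405, 5.930000)
after step 5 (δ=0.35, a=2.6): (-9.954304, -22.081644, -1.589175, 6.190000)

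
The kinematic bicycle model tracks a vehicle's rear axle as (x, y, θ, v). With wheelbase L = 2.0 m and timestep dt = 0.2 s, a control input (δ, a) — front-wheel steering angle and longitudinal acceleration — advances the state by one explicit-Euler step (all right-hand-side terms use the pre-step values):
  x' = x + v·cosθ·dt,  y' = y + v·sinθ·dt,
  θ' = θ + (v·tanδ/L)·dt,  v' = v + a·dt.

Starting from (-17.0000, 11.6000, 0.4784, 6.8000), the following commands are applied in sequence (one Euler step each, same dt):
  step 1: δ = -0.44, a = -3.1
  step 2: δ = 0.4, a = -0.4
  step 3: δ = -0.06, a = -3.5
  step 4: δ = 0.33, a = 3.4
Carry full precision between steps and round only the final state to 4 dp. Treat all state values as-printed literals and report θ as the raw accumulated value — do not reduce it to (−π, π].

(-12.4562, 13.3214, 0.5679, 6.0800)

after step 1 (δ=-0.44, a=-3.1): (-15.792684, 12.226089, 0.158269, 6.180000)
after step 2 (δ=0.4, a=-0.4): (-14.572132, 12.420894, 0.419555, 6.100000)
after step 3 (δ=-0.06, a=-3.5): (-13.457942, 12.917866, 0.382911, 5.400000)
after step 4 (δ=0.33, a=3.4): (-12.456155, 13.321379, 0.567875, 6.080000)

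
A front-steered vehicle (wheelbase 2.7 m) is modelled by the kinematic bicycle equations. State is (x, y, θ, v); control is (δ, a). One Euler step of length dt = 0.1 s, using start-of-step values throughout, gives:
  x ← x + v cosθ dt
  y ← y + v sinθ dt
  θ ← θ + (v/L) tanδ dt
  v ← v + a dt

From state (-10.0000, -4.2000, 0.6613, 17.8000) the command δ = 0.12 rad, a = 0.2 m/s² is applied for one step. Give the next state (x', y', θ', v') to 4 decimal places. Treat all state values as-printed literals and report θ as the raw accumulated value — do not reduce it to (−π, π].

x' = -10.0000 + 17.8000·cos(0.6613)·0.1 = -8.5952
y' = -4.2000 + 17.8000·sin(0.6613)·0.1 = -3.1068
θ' = 0.6613 + (17.8000/2.7)·tan(0.12)·0.1 = 0.7408
v' = 17.8000 + 0.2000·0.1 = 17.8200

(-8.5952, -3.1068, 0.7408, 17.8200)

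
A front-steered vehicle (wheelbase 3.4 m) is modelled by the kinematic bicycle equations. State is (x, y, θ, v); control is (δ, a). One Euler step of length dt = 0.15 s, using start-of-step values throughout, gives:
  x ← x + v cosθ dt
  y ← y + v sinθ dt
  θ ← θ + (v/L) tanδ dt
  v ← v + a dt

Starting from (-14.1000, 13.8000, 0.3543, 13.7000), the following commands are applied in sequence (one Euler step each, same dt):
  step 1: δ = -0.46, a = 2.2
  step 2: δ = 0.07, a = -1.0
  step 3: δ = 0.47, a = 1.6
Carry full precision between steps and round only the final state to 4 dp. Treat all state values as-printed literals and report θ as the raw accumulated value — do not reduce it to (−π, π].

after step 1 (δ=-0.46, a=2.2): (-12.172637, 14.512949, 0.054845, 14.030000)
after step 2 (δ=0.07, a=-1.0): (-10.071301, 14.628313, 0.098244, 13.880000)
after step 3 (δ=0.47, a=1.6): (-7.999341, 14.832527, 0.409298, 14.120000)

(-7.9993, 14.8325, 0.4093, 14.1200)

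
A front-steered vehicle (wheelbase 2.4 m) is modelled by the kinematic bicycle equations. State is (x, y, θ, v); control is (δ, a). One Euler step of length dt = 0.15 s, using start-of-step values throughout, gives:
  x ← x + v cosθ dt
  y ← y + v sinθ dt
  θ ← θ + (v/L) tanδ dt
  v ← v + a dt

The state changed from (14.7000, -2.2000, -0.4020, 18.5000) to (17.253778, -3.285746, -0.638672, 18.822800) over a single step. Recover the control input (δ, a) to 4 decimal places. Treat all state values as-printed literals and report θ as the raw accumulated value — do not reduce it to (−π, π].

δ = -0.2019, a = 2.1520

a = (v'−v)/dt = (0.322800)/0.15 = 2.1520
Δθ = θ'−θ = -0.236672;  (v·dt/L) = 18.5000·0.15/2.4 = 1.156250
tan δ = Δθ·L/(v·dt) = -0.204689  →  δ = -0.2019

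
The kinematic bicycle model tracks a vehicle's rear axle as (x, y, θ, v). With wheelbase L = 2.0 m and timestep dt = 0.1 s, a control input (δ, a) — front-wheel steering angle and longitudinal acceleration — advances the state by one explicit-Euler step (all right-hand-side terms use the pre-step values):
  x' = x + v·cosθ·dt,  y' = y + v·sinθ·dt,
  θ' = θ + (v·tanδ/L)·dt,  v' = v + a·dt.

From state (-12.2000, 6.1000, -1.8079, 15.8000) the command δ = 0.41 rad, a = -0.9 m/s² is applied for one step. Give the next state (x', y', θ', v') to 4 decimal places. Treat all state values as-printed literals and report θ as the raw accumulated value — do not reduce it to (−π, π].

x' = -12.2000 + 15.8000·cos(-1.8079)·0.1 = -12.5711
y' = 6.1000 + 15.8000·sin(-1.8079)·0.1 = 4.5642
θ' = -1.8079 + (15.8000/2.0)·tan(0.41)·0.1 = -1.4645
v' = 15.8000 − 0.9000·0.1 = 15.7100

(-12.5711, 4.5642, -1.4645, 15.7100)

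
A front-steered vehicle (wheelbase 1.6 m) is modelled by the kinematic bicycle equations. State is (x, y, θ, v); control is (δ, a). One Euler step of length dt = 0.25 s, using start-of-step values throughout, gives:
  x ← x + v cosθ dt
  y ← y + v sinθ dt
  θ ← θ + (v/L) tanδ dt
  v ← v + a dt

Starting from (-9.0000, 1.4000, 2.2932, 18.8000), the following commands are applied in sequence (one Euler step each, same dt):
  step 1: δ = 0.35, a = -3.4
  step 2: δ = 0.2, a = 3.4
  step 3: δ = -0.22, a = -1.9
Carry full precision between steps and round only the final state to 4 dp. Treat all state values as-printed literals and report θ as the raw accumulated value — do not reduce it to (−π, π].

after step 1 (δ=0.35, a=-3.4): (-12.107592, 4.926027, 3.365471, 17.950000)
after step 2 (δ=0.2, a=3.4): (-16.483101, 3.929744, 3.934010, 18.800000)
after step 3 (δ=-0.22, a=-1.9): (-19.783095, 0.583098, 3.277127, 18.325000)

(-19.7831, 0.5831, 3.2771, 18.3250)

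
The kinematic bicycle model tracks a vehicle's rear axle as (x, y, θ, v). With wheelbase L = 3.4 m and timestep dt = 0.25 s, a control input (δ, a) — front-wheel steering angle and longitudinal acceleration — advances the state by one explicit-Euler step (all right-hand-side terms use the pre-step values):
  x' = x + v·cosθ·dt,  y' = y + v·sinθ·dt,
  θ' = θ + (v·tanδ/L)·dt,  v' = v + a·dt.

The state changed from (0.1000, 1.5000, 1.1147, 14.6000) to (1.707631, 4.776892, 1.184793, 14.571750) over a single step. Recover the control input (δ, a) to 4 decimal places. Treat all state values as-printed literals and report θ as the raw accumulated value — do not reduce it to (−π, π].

a = (v'−v)/dt = (-0.028250)/0.25 = -0.1130
Δθ = θ'−θ = 0.070093;  (v·dt/L) = 14.6000·0.25/3.4 = 1.073529
tan δ = Δθ·L/(v·dt) = 0.065292  →  δ = 0.0652

δ = 0.0652, a = -0.1130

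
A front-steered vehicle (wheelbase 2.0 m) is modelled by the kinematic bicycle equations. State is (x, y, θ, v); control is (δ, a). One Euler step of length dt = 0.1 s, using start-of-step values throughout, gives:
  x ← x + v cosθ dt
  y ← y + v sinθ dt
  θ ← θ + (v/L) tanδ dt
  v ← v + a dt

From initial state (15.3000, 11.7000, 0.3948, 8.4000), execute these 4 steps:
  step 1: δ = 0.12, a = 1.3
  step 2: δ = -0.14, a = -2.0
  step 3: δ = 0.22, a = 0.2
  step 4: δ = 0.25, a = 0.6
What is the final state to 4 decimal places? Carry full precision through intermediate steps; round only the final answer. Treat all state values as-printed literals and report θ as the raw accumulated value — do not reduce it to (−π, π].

after step 1 (δ=0.12, a=1.3): (16.075382, 12.023084, 0.445443, 8.530000)
after step 2 (δ=-0.14, a=-2.0): (16.845146, 12.390606, 0.385340, 8.330000)
after step 3 (δ=0.22, a=0.2): (17.617062, 12.703709, 0.478478, 8.350000)
after step 4 (δ=0.25, a=0.6): (18.358289, 13.088167, 0.585083, 8.410000)

(18.3583, 13.0882, 0.5851, 8.4100)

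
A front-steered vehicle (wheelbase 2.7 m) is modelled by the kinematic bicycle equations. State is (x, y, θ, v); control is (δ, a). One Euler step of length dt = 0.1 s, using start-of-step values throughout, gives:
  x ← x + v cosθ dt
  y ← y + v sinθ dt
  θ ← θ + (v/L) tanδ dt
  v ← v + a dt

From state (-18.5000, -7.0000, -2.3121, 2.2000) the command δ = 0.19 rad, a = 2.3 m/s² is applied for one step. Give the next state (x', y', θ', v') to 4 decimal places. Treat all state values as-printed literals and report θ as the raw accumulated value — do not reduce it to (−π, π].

x' = -18.5000 + 2.2000·cos(-2.3121)·0.1 = -18.6486
y' = -7.0000 + 2.2000·sin(-2.3121)·0.1 = -7.1623
θ' = -2.3121 + (2.2000/2.7)·tan(0.19)·0.1 = -2.2964
v' = 2.2000 + 2.3000·0.1 = 2.4300

(-18.6486, -7.1623, -2.2964, 2.4300)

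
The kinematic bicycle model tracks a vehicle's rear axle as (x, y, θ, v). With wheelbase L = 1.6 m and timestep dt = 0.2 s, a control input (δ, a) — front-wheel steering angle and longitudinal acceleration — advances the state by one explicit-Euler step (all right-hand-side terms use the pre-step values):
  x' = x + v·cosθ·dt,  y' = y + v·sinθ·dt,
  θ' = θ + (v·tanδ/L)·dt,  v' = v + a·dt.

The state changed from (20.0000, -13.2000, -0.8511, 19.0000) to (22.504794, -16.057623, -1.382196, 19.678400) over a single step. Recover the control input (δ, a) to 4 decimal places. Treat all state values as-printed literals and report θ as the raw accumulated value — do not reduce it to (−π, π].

a = (v'−v)/dt = (0.678400)/0.2 = 3.3920
Δθ = θ'−θ = -0.531096;  (v·dt/L) = 19.0000·0.2/1.6 = 2.375000
tan δ = Δθ·L/(v·dt) = -0.223619  →  δ = -0.2200

δ = -0.2200, a = 3.3920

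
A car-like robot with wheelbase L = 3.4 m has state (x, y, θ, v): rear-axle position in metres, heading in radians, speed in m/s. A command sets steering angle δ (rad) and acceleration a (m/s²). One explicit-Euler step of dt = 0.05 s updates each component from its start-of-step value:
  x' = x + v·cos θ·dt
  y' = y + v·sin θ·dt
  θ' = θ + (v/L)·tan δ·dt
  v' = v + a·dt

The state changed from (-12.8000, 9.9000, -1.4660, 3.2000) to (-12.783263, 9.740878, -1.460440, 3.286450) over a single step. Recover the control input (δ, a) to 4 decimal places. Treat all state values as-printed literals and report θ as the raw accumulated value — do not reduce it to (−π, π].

a = (v'−v)/dt = (0.086450)/0.05 = 1.7290
Δθ = θ'−θ = 0.005560;  (v·dt/L) = 3.2000·0.05/3.4 = 0.047059
tan δ = Δθ·L/(v·dt) = 0.118150  →  δ = 0.1176

δ = 0.1176, a = 1.7290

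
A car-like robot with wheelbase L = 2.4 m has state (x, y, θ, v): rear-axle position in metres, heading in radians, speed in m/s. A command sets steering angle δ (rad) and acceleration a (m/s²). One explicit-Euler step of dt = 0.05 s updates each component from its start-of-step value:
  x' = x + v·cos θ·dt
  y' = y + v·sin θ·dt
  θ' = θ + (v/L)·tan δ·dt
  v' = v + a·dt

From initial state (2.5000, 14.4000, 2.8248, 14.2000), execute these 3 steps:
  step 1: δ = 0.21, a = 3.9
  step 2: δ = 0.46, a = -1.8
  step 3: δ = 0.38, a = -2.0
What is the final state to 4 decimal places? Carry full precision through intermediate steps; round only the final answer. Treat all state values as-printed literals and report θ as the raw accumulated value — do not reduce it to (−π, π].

after step 1 (δ=0.21, a=3.9): (1.825330, 14.621179, 2.887855, 14.395000)
after step 2 (δ=0.46, a=-1.8): (1.128626, 14.801854, 3.036438, 14.305000)
after step 3 (δ=0.38, a=-2.0): (0.417327, 14.876928, 3.155471, 14.205000)

(0.4173, 14.8769, 3.1555, 14.2050)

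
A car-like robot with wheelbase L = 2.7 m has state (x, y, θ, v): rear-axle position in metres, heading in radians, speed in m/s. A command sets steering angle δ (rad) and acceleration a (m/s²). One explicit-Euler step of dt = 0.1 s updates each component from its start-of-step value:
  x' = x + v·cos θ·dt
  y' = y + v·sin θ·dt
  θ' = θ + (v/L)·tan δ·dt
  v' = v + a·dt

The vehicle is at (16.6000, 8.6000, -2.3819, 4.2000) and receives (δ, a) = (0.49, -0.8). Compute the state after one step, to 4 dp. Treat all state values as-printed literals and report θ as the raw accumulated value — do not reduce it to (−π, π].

x' = 16.6000 + 4.2000·cos(-2.3819)·0.1 = 16.2955
y' = 8.6000 + 4.2000·sin(-2.3819)·0.1 = 8.3107
θ' = -2.3819 + (4.2000/2.7)·tan(0.49)·0.1 = -2.2989
v' = 4.2000 − 0.8000·0.1 = 4.1200

(16.2955, 8.3107, -2.2989, 4.1200)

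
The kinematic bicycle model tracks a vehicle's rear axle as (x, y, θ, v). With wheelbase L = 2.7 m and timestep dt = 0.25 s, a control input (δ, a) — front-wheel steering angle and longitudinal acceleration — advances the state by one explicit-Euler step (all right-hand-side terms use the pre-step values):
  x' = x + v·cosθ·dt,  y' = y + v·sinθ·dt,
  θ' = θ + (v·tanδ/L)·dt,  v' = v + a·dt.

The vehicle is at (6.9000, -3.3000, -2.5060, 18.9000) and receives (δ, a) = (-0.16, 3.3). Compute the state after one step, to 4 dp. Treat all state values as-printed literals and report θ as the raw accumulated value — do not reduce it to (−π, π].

x' = 6.9000 + 18.9000·cos(-2.5060)·0.25 = 3.0977
y' = -3.3000 + 18.9000·sin(-2.5060)·0.25 = -6.1050
θ' = -2.5060 + (18.9000/2.7)·tan(-0.16)·0.25 = -2.7884
v' = 18.9000 + 3.3000·0.25 = 19.7250

(3.0977, -6.1050, -2.7884, 19.7250)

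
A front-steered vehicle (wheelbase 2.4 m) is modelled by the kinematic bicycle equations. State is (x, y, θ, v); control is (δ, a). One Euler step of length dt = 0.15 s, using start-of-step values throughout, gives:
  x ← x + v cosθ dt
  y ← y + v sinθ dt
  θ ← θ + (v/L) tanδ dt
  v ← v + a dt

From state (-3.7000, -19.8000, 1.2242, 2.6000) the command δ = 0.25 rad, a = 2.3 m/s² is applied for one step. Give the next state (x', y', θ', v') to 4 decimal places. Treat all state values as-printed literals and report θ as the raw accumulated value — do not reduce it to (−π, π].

(-3.5675, -19.4332, 1.2657, 2.9450)

x' = -3.7000 + 2.6000·cos(1.2242)·0.15 = -3.5675
y' = -19.8000 + 2.6000·sin(1.2242)·0.15 = -19.4332
θ' = 1.2242 + (2.6000/2.4)·tan(0.25)·0.15 = 1.2657
v' = 2.6000 + 2.3000·0.15 = 2.9450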